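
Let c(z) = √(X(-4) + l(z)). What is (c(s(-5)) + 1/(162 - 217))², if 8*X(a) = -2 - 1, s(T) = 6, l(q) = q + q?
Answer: 281333/24200 - √186/110 ≈ 11.501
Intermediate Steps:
l(q) = 2*q
X(a) = -3/8 (X(a) = (-2 - 1)/8 = (⅛)*(-3) = -3/8)
c(z) = √(-3/8 + 2*z)
(c(s(-5)) + 1/(162 - 217))² = (√(-6 + 32*6)/4 + 1/(162 - 217))² = (√(-6 + 192)/4 + 1/(-55))² = (√186/4 - 1/55)² = (-1/55 + √186/4)²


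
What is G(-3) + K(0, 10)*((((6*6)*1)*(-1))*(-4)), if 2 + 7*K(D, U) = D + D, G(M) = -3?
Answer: -309/7 ≈ -44.143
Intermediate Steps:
K(D, U) = -2/7 + 2*D/7 (K(D, U) = -2/7 + (D + D)/7 = -2/7 + (2*D)/7 = -2/7 + 2*D/7)
G(-3) + K(0, 10)*((((6*6)*1)*(-1))*(-4)) = -3 + (-2/7 + (2/7)*0)*((((6*6)*1)*(-1))*(-4)) = -3 + (-2/7 + 0)*(((36*1)*(-1))*(-4)) = -3 - 2*36*(-1)*(-4)/7 = -3 - (-72)*(-4)/7 = -3 - 2/7*144 = -3 - 288/7 = -309/7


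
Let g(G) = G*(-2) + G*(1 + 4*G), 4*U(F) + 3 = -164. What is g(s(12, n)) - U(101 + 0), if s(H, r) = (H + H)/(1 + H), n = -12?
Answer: 36191/676 ≈ 53.537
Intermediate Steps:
U(F) = -167/4 (U(F) = -3/4 + (1/4)*(-164) = -3/4 - 41 = -167/4)
s(H, r) = 2*H/(1 + H) (s(H, r) = (2*H)/(1 + H) = 2*H/(1 + H))
g(G) = -2*G + G*(1 + 4*G)
g(s(12, n)) - U(101 + 0) = (2*12/(1 + 12))*(-1 + 4*(2*12/(1 + 12))) - 1*(-167/4) = (2*12/13)*(-1 + 4*(2*12/13)) + 167/4 = (2*12*(1/13))*(-1 + 4*(2*12*(1/13))) + 167/4 = 24*(-1 + 4*(24/13))/13 + 167/4 = 24*(-1 + 96/13)/13 + 167/4 = (24/13)*(83/13) + 167/4 = 1992/169 + 167/4 = 36191/676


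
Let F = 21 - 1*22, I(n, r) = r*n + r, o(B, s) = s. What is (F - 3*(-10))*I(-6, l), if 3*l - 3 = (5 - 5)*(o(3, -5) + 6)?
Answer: -145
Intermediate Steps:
l = 1 (l = 1 + ((5 - 5)*(-5 + 6))/3 = 1 + (0*1)/3 = 1 + (⅓)*0 = 1 + 0 = 1)
I(n, r) = r + n*r (I(n, r) = n*r + r = r + n*r)
F = -1 (F = 21 - 22 = -1)
(F - 3*(-10))*I(-6, l) = (-1 - 3*(-10))*(1*(1 - 6)) = (-1 + 30)*(1*(-5)) = 29*(-5) = -145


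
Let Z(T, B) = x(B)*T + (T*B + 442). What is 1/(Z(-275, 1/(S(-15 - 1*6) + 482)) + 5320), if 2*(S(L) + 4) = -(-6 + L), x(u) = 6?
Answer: 983/4041546 ≈ 0.00024322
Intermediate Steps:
S(L) = -1 - L/2 (S(L) = -4 + (-(-6 + L))/2 = -4 + (6 - L)/2 = -4 + (3 - L/2) = -1 - L/2)
Z(T, B) = 442 + 6*T + B*T (Z(T, B) = 6*T + (T*B + 442) = 6*T + (B*T + 442) = 6*T + (442 + B*T) = 442 + 6*T + B*T)
1/(Z(-275, 1/(S(-15 - 1*6) + 482)) + 5320) = 1/((442 + 6*(-275) - 275/((-1 - (-15 - 1*6)/2) + 482)) + 5320) = 1/((442 - 1650 - 275/((-1 - (-15 - 6)/2) + 482)) + 5320) = 1/((442 - 1650 - 275/((-1 - ½*(-21)) + 482)) + 5320) = 1/((442 - 1650 - 275/((-1 + 21/2) + 482)) + 5320) = 1/((442 - 1650 - 275/(19/2 + 482)) + 5320) = 1/((442 - 1650 - 275/(983/2)) + 5320) = 1/((442 - 1650 + (2/983)*(-275)) + 5320) = 1/((442 - 1650 - 550/983) + 5320) = 1/(-1188014/983 + 5320) = 1/(4041546/983) = 983/4041546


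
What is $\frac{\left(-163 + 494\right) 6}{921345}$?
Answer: $\frac{662}{307115} \approx 0.0021555$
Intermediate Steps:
$\frac{\left(-163 + 494\right) 6}{921345} = 331 \cdot 6 \cdot \frac{1}{921345} = 1986 \cdot \frac{1}{921345} = \frac{662}{307115}$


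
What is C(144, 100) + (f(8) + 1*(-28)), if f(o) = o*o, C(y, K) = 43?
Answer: 79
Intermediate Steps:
f(o) = o**2
C(144, 100) + (f(8) + 1*(-28)) = 43 + (8**2 + 1*(-28)) = 43 + (64 - 28) = 43 + 36 = 79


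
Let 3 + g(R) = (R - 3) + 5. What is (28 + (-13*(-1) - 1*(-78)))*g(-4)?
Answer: -595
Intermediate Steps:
g(R) = -1 + R (g(R) = -3 + ((R - 3) + 5) = -3 + ((-3 + R) + 5) = -3 + (2 + R) = -1 + R)
(28 + (-13*(-1) - 1*(-78)))*g(-4) = (28 + (-13*(-1) - 1*(-78)))*(-1 - 4) = (28 + (13 + 78))*(-5) = (28 + 91)*(-5) = 119*(-5) = -595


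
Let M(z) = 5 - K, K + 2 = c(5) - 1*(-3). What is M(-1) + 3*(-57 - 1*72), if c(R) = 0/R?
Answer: -383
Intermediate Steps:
c(R) = 0
K = 1 (K = -2 + (0 - 1*(-3)) = -2 + (0 + 3) = -2 + 3 = 1)
M(z) = 4 (M(z) = 5 - 1*1 = 5 - 1 = 4)
M(-1) + 3*(-57 - 1*72) = 4 + 3*(-57 - 1*72) = 4 + 3*(-57 - 72) = 4 + 3*(-129) = 4 - 387 = -383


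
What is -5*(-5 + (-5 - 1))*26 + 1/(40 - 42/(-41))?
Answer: 2405301/1682 ≈ 1430.0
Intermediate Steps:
-5*(-5 + (-5 - 1))*26 + 1/(40 - 42/(-41)) = -5*(-5 - 6)*26 + 1/(40 - 42*(-1/41)) = -5*(-11)*26 + 1/(40 + 42/41) = 55*26 + 1/(1682/41) = 1430 + 41/1682 = 2405301/1682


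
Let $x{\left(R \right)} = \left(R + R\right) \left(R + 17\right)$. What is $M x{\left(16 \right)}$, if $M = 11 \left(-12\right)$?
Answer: $-139392$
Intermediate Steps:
$M = -132$
$x{\left(R \right)} = 2 R \left(17 + R\right)$
$M x{\left(16 \right)} = - 132 \cdot 2 \cdot 16 \left(17 + 16\right) = - 132 \cdot 2 \cdot 16 \cdot 33 = \left(-132\right) 1056 = -139392$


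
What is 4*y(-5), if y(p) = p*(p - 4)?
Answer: 180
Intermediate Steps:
y(p) = p*(-4 + p)
4*y(-5) = 4*(-5*(-4 - 5)) = 4*(-5*(-9)) = 4*45 = 180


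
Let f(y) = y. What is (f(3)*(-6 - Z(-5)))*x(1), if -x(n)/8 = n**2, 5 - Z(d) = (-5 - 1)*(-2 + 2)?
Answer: 264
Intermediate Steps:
Z(d) = 5 (Z(d) = 5 - (-5 - 1)*(-2 + 2) = 5 - (-6)*0 = 5 - 1*0 = 5 + 0 = 5)
x(n) = -8*n**2
(f(3)*(-6 - Z(-5)))*x(1) = (3*(-6 - 1*5))*(-8*1**2) = (3*(-6 - 5))*(-8*1) = (3*(-11))*(-8) = -33*(-8) = 264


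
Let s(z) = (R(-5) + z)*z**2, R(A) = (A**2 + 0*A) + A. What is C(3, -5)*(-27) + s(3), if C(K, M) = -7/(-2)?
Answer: 225/2 ≈ 112.50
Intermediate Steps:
R(A) = A + A**2 (R(A) = (A**2 + 0) + A = A**2 + A = A + A**2)
C(K, M) = 7/2 (C(K, M) = -7*(-1/2) = 7/2)
s(z) = z**2*(20 + z) (s(z) = (-5*(1 - 5) + z)*z**2 = (-5*(-4) + z)*z**2 = (20 + z)*z**2 = z**2*(20 + z))
C(3, -5)*(-27) + s(3) = (7/2)*(-27) + 3**2*(20 + 3) = -189/2 + 9*23 = -189/2 + 207 = 225/2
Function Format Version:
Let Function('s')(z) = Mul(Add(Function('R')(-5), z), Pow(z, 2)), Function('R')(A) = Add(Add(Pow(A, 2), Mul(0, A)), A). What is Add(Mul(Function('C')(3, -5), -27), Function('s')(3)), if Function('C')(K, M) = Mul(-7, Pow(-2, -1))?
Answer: Rational(225, 2) ≈ 112.50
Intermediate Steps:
Function('R')(A) = Add(A, Pow(A, 2)) (Function('R')(A) = Add(Add(Pow(A, 2), 0), A) = Add(Pow(A, 2), A) = Add(A, Pow(A, 2)))
Function('C')(K, M) = Rational(7, 2) (Function('C')(K, M) = Mul(-7, Rational(-1, 2)) = Rational(7, 2))
Function('s')(z) = Mul(Pow(z, 2), Add(20, z)) (Function('s')(z) = Mul(Add(Mul(-5, Add(1, -5)), z), Pow(z, 2)) = Mul(Add(Mul(-5, -4), z), Pow(z, 2)) = Mul(Add(20, z), Pow(z, 2)) = Mul(Pow(z, 2), Add(20, z)))
Add(Mul(Function('C')(3, -5), -27), Function('s')(3)) = Add(Mul(Rational(7, 2), -27), Mul(Pow(3, 2), Add(20, 3))) = Add(Rational(-189, 2), Mul(9, 23)) = Add(Rational(-189, 2), 207) = Rational(225, 2)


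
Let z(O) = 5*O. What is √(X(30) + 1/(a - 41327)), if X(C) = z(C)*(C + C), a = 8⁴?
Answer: √12475326211769/37231 ≈ 94.868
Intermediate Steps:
a = 4096
X(C) = 10*C² (X(C) = (5*C)*(C + C) = (5*C)*(2*C) = 10*C²)
√(X(30) + 1/(a - 41327)) = √(10*30² + 1/(4096 - 41327)) = √(10*900 + 1/(-37231)) = √(9000 - 1/37231) = √(335078999/37231) = √12475326211769/37231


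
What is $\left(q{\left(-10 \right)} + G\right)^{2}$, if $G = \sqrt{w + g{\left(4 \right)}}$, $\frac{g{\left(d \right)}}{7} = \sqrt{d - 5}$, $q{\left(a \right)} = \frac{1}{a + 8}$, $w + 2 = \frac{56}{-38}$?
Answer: $\frac{\left(-19 + 2 \sqrt{19} \sqrt{-66 + 133 i}\right)^{2}}{1444} \approx -4.6969 + 4.6243 i$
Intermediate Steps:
$w = - \frac{66}{19}$ ($w = -2 + \frac{56}{-38} = -2 + 56 \left(- \frac{1}{38}\right) = -2 - \frac{28}{19} = - \frac{66}{19} \approx -3.4737$)
$q{\left(a \right)} = \frac{1}{8 + a}$
$g{\left(d \right)} = 7 \sqrt{-5 + d}$ ($g{\left(d \right)} = 7 \sqrt{d - 5} = 7 \sqrt{-5 + d}$)
$G = \sqrt{- \frac{66}{19} + 7 i}$ ($G = \sqrt{- \frac{66}{19} + 7 \sqrt{-5 + 4}} = \sqrt{- \frac{66}{19} + 7 \sqrt{-1}} = \sqrt{- \frac{66}{19} + 7 i} \approx 1.4732 + 2.3757 i$)
$\left(q{\left(-10 \right)} + G\right)^{2} = \left(\frac{1}{8 - 10} + \frac{\sqrt{-1254 + 2527 i}}{19}\right)^{2} = \left(\frac{1}{-2} + \frac{\sqrt{-1254 + 2527 i}}{19}\right)^{2} = \left(- \frac{1}{2} + \frac{\sqrt{-1254 + 2527 i}}{19}\right)^{2}$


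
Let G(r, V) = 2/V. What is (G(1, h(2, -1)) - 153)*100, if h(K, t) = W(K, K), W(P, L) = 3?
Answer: -45700/3 ≈ -15233.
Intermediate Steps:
h(K, t) = 3
(G(1, h(2, -1)) - 153)*100 = (2/3 - 153)*100 = (2*(⅓) - 153)*100 = (⅔ - 153)*100 = -457/3*100 = -45700/3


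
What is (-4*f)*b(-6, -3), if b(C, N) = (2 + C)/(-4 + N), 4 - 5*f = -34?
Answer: -608/35 ≈ -17.371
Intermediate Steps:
f = 38/5 (f = ⅘ - ⅕*(-34) = ⅘ + 34/5 = 38/5 ≈ 7.6000)
b(C, N) = (2 + C)/(-4 + N)
(-4*f)*b(-6, -3) = (-4*38/5)*((2 - 6)/(-4 - 3)) = -152*(-4)/(5*(-7)) = -(-152)*(-4)/35 = -152/5*4/7 = -608/35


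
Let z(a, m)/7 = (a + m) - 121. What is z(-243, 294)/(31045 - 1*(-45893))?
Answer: -245/38469 ≈ -0.0063688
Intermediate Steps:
z(a, m) = -847 + 7*a + 7*m (z(a, m) = 7*((a + m) - 121) = 7*(-121 + a + m) = -847 + 7*a + 7*m)
z(-243, 294)/(31045 - 1*(-45893)) = (-847 + 7*(-243) + 7*294)/(31045 - 1*(-45893)) = (-847 - 1701 + 2058)/(31045 + 45893) = -490/76938 = -490*1/76938 = -245/38469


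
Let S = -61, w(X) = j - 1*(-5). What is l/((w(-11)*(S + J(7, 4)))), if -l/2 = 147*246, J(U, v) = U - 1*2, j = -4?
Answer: 2583/2 ≈ 1291.5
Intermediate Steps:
J(U, v) = -2 + U (J(U, v) = U - 2 = -2 + U)
w(X) = 1 (w(X) = -4 - 1*(-5) = -4 + 5 = 1)
l = -72324 (l = -294*246 = -2*36162 = -72324)
l/((w(-11)*(S + J(7, 4)))) = -72324/(-61 + (-2 + 7)) = -72324/(-61 + 5) = -72324/(1*(-56)) = -72324/(-56) = -72324*(-1/56) = 2583/2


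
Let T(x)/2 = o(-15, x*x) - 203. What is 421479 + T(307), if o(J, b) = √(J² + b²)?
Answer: 421073 + 2*√8882874226 ≈ 6.0957e+5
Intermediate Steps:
T(x) = -406 + 2*√(225 + x⁴) (T(x) = 2*(√((-15)² + (x*x)²) - 203) = 2*(√(225 + (x²)²) - 203) = 2*(√(225 + x⁴) - 203) = 2*(-203 + √(225 + x⁴)) = -406 + 2*√(225 + x⁴))
421479 + T(307) = 421479 + (-406 + 2*√(225 + 307⁴)) = 421479 + (-406 + 2*√(225 + 8882874001)) = 421479 + (-406 + 2*√8882874226) = 421073 + 2*√8882874226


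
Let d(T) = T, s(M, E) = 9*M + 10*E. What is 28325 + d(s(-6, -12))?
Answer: 28151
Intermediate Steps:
28325 + d(s(-6, -12)) = 28325 + (9*(-6) + 10*(-12)) = 28325 + (-54 - 120) = 28325 - 174 = 28151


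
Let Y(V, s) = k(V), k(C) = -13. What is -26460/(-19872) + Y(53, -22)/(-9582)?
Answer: 1174991/881544 ≈ 1.3329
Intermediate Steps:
Y(V, s) = -13
-26460/(-19872) + Y(53, -22)/(-9582) = -26460/(-19872) - 13/(-9582) = -26460*(-1/19872) - 13*(-1/9582) = 245/184 + 13/9582 = 1174991/881544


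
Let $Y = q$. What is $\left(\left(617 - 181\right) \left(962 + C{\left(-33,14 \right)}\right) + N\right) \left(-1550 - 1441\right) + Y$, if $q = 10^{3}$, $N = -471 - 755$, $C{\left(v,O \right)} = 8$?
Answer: $-1261285754$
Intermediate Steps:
$N = -1226$ ($N = -471 - 755 = -1226$)
$q = 1000$
$Y = 1000$
$\left(\left(617 - 181\right) \left(962 + C{\left(-33,14 \right)}\right) + N\right) \left(-1550 - 1441\right) + Y = \left(\left(617 - 181\right) \left(962 + 8\right) - 1226\right) \left(-1550 - 1441\right) + 1000 = \left(436 \cdot 970 - 1226\right) \left(-2991\right) + 1000 = \left(422920 - 1226\right) \left(-2991\right) + 1000 = 421694 \left(-2991\right) + 1000 = -1261286754 + 1000 = -1261285754$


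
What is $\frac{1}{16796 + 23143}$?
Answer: $\frac{1}{39939} \approx 2.5038 \cdot 10^{-5}$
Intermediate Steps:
$\frac{1}{16796 + 23143} = \frac{1}{39939}$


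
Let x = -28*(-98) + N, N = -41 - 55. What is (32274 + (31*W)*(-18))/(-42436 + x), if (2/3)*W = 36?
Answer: -153/2842 ≈ -0.053835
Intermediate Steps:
W = 54 (W = (3/2)*36 = 54)
N = -96
x = 2648 (x = -28*(-98) - 96 = 2744 - 96 = 2648)
(32274 + (31*W)*(-18))/(-42436 + x) = (32274 + (31*54)*(-18))/(-42436 + 2648) = (32274 + 1674*(-18))/(-39788) = (32274 - 30132)*(-1/39788) = 2142*(-1/39788) = -153/2842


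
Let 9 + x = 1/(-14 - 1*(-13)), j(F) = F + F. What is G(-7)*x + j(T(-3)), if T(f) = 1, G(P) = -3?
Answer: 32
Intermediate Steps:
j(F) = 2*F
x = -10 (x = -9 + 1/(-14 - 1*(-13)) = -9 + 1/(-14 + 13) = -9 + 1/(-1) = -9 - 1 = -10)
G(-7)*x + j(T(-3)) = -3*(-10) + 2*1 = 30 + 2 = 32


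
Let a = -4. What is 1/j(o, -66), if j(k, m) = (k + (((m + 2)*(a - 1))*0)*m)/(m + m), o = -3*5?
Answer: 44/5 ≈ 8.8000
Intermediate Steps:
o = -15
j(k, m) = k/(2*m) (j(k, m) = (k + (((m + 2)*(-4 - 1))*0)*m)/(m + m) = (k + (((2 + m)*(-5))*0)*m)/((2*m)) = (k + ((-10 - 5*m)*0)*m)*(1/(2*m)) = (k + 0*m)*(1/(2*m)) = (k + 0)*(1/(2*m)) = k*(1/(2*m)) = k/(2*m))
1/j(o, -66) = 1/((1/2)*(-15)/(-66)) = 1/((1/2)*(-15)*(-1/66)) = 1/(5/44) = 44/5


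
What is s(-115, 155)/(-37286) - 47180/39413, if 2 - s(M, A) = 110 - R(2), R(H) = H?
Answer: -877487851/734776559 ≈ -1.1942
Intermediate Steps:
s(M, A) = -106 (s(M, A) = 2 - (110 - 1*2) = 2 - (110 - 2) = 2 - 1*108 = 2 - 108 = -106)
s(-115, 155)/(-37286) - 47180/39413 = -106/(-37286) - 47180/39413 = -106*(-1/37286) - 47180*1/39413 = 53/18643 - 47180/39413 = -877487851/734776559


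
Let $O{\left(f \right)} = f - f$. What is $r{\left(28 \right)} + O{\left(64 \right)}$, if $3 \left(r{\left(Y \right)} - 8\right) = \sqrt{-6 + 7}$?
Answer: $\frac{25}{3} \approx 8.3333$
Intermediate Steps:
$r{\left(Y \right)} = \frac{25}{3}$ ($r{\left(Y \right)} = 8 + \frac{\sqrt{-6 + 7}}{3} = 8 + \frac{\sqrt{1}}{3} = 8 + \frac{1}{3} \cdot 1 = 8 + \frac{1}{3} = \frac{25}{3}$)
$O{\left(f \right)} = 0$
$r{\left(28 \right)} + O{\left(64 \right)} = \frac{25}{3} + 0 = \frac{25}{3}$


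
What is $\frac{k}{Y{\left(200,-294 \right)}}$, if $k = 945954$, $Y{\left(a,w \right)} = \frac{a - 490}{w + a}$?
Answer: $\frac{44459838}{145} \approx 3.0662 \cdot 10^{5}$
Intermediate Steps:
$Y{\left(a,w \right)} = \frac{-490 + a}{a + w}$
$\frac{k}{Y{\left(200,-294 \right)}} = \frac{945954}{\frac{1}{200 - 294} \left(-490 + 200\right)} = \frac{945954}{\frac{1}{-94} \left(-290\right)} = \frac{945954}{\left(- \frac{1}{94}\right) \left(-290\right)} = \frac{945954}{\frac{145}{47}} = 945954 \cdot \frac{47}{145} = \frac{44459838}{145}$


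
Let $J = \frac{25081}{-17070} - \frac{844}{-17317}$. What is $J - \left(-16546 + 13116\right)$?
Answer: $\frac{1013492161103}{295601190} \approx 3428.6$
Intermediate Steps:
$J = - \frac{419920597}{295601190}$ ($J = 25081 \left(- \frac{1}{17070}\right) - - \frac{844}{17317} = - \frac{25081}{17070} + \frac{844}{17317} = - \frac{419920597}{295601190} \approx -1.4206$)
$J - \left(-16546 + 13116\right) = - \frac{419920597}{295601190} - \left(-16546 + 13116\right) = - \frac{419920597}{295601190} - -3430 = - \frac{419920597}{295601190} + 3430 = \frac{1013492161103}{295601190}$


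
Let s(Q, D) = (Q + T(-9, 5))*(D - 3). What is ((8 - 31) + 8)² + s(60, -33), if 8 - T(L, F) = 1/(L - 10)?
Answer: -42273/19 ≈ -2224.9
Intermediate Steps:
T(L, F) = 8 - 1/(-10 + L) (T(L, F) = 8 - 1/(L - 10) = 8 - 1/(-10 + L))
s(Q, D) = (-3 + D)*(153/19 + Q) (s(Q, D) = (Q + (-81 + 8*(-9))/(-10 - 9))*(D - 3) = (Q + (-81 - 72)/(-19))*(-3 + D) = (Q - 1/19*(-153))*(-3 + D) = (Q + 153/19)*(-3 + D) = (153/19 + Q)*(-3 + D) = (-3 + D)*(153/19 + Q))
((8 - 31) + 8)² + s(60, -33) = ((8 - 31) + 8)² + (-459/19 - 3*60 + (153/19)*(-33) - 33*60) = (-23 + 8)² + (-459/19 - 180 - 5049/19 - 1980) = (-15)² - 46548/19 = 225 - 46548/19 = -42273/19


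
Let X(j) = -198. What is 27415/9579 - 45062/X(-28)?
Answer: 72846178/316107 ≈ 230.45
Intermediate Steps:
27415/9579 - 45062/X(-28) = 27415/9579 - 45062/(-198) = 27415*(1/9579) - 45062*(-1/198) = 27415/9579 + 22531/99 = 72846178/316107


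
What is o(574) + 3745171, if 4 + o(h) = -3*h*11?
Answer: 3726225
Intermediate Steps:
o(h) = -4 - 33*h (o(h) = -4 - 3*h*11 = -4 - 33*h)
o(574) + 3745171 = (-4 - 33*574) + 3745171 = (-4 - 18942) + 3745171 = -18946 + 3745171 = 3726225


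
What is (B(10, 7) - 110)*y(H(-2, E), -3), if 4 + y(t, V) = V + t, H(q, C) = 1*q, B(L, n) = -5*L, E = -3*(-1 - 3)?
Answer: 1440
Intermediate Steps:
E = 12 (E = -3*(-4) = 12)
H(q, C) = q
y(t, V) = -4 + V + t (y(t, V) = -4 + (V + t) = -4 + V + t)
(B(10, 7) - 110)*y(H(-2, E), -3) = (-5*10 - 110)*(-4 - 3 - 2) = (-50 - 110)*(-9) = -160*(-9) = 1440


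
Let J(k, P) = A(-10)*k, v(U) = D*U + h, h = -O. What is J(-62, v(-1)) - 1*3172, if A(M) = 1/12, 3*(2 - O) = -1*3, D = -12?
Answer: -19063/6 ≈ -3177.2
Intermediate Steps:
O = 3 (O = 2 - (-1)*3/3 = 2 - ⅓*(-3) = 2 + 1 = 3)
A(M) = 1/12
h = -3 (h = -1*3 = -3)
v(U) = -3 - 12*U (v(U) = -12*U - 3 = -3 - 12*U)
J(k, P) = k/12
J(-62, v(-1)) - 1*3172 = (1/12)*(-62) - 1*3172 = -31/6 - 3172 = -19063/6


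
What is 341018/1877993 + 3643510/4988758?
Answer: 4271871275537/4684426301347 ≈ 0.91193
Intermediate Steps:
341018/1877993 + 3643510/4988758 = 341018*(1/1877993) + 3643510*(1/4988758) = 341018/1877993 + 1821755/2494379 = 4271871275537/4684426301347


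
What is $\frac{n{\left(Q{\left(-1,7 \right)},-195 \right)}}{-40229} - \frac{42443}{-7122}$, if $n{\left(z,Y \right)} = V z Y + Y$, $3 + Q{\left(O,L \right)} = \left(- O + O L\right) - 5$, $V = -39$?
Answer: $\frac{2467107577}{286510938} \approx 8.6109$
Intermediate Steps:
$Q{\left(O,L \right)} = -8 - O + L O$ ($Q{\left(O,L \right)} = -3 - \left(5 + O - O L\right) = -3 - \left(5 + O - L O\right) = -8 - O + L O$)
$n{\left(z,Y \right)} = Y - 39 Y z$ ($n{\left(z,Y \right)} = - 39 z Y + Y = - 39 Y z + Y = Y - 39 Y z$)
$\frac{n{\left(Q{\left(-1,7 \right)},-195 \right)}}{-40229} - \frac{42443}{-7122} = \frac{\left(-195\right) \left(1 - 39 \left(-8 - -1 + 7 \left(-1\right)\right)\right)}{-40229} - \frac{42443}{-7122} = - 195 \left(1 - 39 \left(-8 + 1 - 7\right)\right) \left(- \frac{1}{40229}\right) - - \frac{42443}{7122} = - 195 \left(1 - -546\right) \left(- \frac{1}{40229}\right) + \frac{42443}{7122} = - 195 \left(1 + 546\right) \left(- \frac{1}{40229}\right) + \frac{42443}{7122} = \left(-195\right) 547 \left(- \frac{1}{40229}\right) + \frac{42443}{7122} = \left(-106665\right) \left(- \frac{1}{40229}\right) + \frac{42443}{7122} = \frac{106665}{40229} + \frac{42443}{7122} = \frac{2467107577}{286510938}$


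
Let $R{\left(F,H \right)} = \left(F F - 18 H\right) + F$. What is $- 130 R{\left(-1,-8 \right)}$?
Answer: $-18720$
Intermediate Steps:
$R{\left(F,H \right)} = F + F^{2} - 18 H$ ($R{\left(F,H \right)} = \left(F^{2} - 18 H\right) + F = F + F^{2} - 18 H$)
$- 130 R{\left(-1,-8 \right)} = - 130 \left(-1 + \left(-1\right)^{2} - -144\right) = - 130 \left(-1 + 1 + 144\right) = \left(-130\right) 144 = -18720$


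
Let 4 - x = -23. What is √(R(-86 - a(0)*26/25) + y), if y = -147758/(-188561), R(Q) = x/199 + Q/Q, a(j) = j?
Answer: 2*√675600249586823/37523639 ≈ 1.3854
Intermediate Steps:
x = 27 (x = 4 - 1*(-23) = 4 + 23 = 27)
R(Q) = 226/199 (R(Q) = 27/199 + Q/Q = 27*(1/199) + 1 = 27/199 + 1 = 226/199)
y = 147758/188561 (y = -147758*(-1/188561) = 147758/188561 ≈ 0.78361)
√(R(-86 - a(0)*26/25) + y) = √(226/199 + 147758/188561) = √(72018628/37523639) = 2*√675600249586823/37523639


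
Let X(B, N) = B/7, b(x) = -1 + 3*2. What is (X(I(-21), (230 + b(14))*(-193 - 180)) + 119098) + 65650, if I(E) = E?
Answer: 184745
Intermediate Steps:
b(x) = 5 (b(x) = -1 + 6 = 5)
X(B, N) = B/7 (X(B, N) = B*(⅐) = B/7)
(X(I(-21), (230 + b(14))*(-193 - 180)) + 119098) + 65650 = ((⅐)*(-21) + 119098) + 65650 = (-3 + 119098) + 65650 = 119095 + 65650 = 184745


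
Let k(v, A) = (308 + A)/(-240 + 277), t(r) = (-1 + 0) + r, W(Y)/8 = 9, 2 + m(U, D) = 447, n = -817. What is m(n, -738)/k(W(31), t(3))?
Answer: 3293/62 ≈ 53.113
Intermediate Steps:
m(U, D) = 445 (m(U, D) = -2 + 447 = 445)
W(Y) = 72 (W(Y) = 8*9 = 72)
t(r) = -1 + r
k(v, A) = 308/37 + A/37 (k(v, A) = (308 + A)/37 = (308 + A)*(1/37) = 308/37 + A/37)
m(n, -738)/k(W(31), t(3)) = 445/(308/37 + (-1 + 3)/37) = 445/(308/37 + (1/37)*2) = 445/(308/37 + 2/37) = 445/(310/37) = 445*(37/310) = 3293/62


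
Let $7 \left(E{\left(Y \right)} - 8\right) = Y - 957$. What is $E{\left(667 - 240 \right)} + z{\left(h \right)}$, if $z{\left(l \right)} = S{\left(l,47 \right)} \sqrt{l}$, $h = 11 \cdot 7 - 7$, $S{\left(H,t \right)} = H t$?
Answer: $- \frac{474}{7} + 3290 \sqrt{70} \approx 27458.0$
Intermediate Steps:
$E{\left(Y \right)} = - \frac{901}{7} + \frac{Y}{7}$ ($E{\left(Y \right)} = 8 + \frac{Y - 957}{7} = 8 + \frac{-957 + Y}{7} = 8 + \left(- \frac{957}{7} + \frac{Y}{7}\right) = - \frac{901}{7} + \frac{Y}{7}$)
$h = 70$ ($h = 77 - 7 = 70$)
$z{\left(l \right)} = 47 l^{\frac{3}{2}}$ ($z{\left(l \right)} = l 47 \sqrt{l} = 47 l \sqrt{l} = 47 l^{\frac{3}{2}}$)
$E{\left(667 - 240 \right)} + z{\left(h \right)} = \left(- \frac{901}{7} + \frac{667 - 240}{7}\right) + 47 \cdot 70^{\frac{3}{2}} = \left(- \frac{901}{7} + \frac{1}{7} \cdot 427\right) + 47 \cdot 70 \sqrt{70} = \left(- \frac{901}{7} + 61\right) + 3290 \sqrt{70} = - \frac{474}{7} + 3290 \sqrt{70}$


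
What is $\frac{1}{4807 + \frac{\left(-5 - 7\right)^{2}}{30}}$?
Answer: $\frac{5}{24059} \approx 0.00020782$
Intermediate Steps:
$\frac{1}{4807 + \frac{\left(-5 - 7\right)^{2}}{30}} = \frac{1}{4807 + \frac{\left(-12\right)^{2}}{30}} = \frac{1}{4807 + \frac{1}{30} \cdot 144} = \frac{1}{4807 + \frac{24}{5}} = \frac{1}{\frac{24059}{5}} = \frac{5}{24059}$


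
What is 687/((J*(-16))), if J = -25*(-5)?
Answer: -687/2000 ≈ -0.34350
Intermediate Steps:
J = 125
687/((J*(-16))) = 687/((125*(-16))) = 687/(-2000) = 687*(-1/2000) = -687/2000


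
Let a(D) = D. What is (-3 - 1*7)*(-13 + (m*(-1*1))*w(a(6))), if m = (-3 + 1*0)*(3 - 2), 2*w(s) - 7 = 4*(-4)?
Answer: 265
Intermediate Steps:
w(s) = -9/2 (w(s) = 7/2 + (4*(-4))/2 = 7/2 + (½)*(-16) = 7/2 - 8 = -9/2)
m = -3 (m = (-3 + 0)*1 = -3*1 = -3)
(-3 - 1*7)*(-13 + (m*(-1*1))*w(a(6))) = (-3 - 1*7)*(-13 - (-3)*(-9/2)) = (-3 - 7)*(-13 - 3*(-1)*(-9/2)) = -10*(-13 + 3*(-9/2)) = -10*(-13 - 27/2) = -10*(-53/2) = 265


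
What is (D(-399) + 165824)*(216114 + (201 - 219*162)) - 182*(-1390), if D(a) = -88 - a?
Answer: 30043607975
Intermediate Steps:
(D(-399) + 165824)*(216114 + (201 - 219*162)) - 182*(-1390) = ((-88 - 1*(-399)) + 165824)*(216114 + (201 - 219*162)) - 182*(-1390) = ((-88 + 399) + 165824)*(216114 + (201 - 35478)) + 252980 = (311 + 165824)*(216114 - 35277) + 252980 = 166135*180837 + 252980 = 30043354995 + 252980 = 30043607975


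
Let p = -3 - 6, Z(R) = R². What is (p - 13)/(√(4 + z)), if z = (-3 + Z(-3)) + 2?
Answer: -11*√3/3 ≈ -6.3509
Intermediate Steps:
z = 8 (z = (-3 + (-3)²) + 2 = (-3 + 9) + 2 = 6 + 2 = 8)
p = -9
(p - 13)/(√(4 + z)) = (-9 - 13)/(√(4 + 8)) = -22*√3/6 = -11*√3/3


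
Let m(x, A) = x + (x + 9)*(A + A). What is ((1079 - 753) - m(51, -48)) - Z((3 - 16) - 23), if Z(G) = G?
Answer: 6071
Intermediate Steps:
m(x, A) = x + 2*A*(9 + x) (m(x, A) = x + (9 + x)*(2*A) = x + 2*A*(9 + x))
((1079 - 753) - m(51, -48)) - Z((3 - 16) - 23) = ((1079 - 753) - (51 + 18*(-48) + 2*(-48)*51)) - ((3 - 16) - 23) = (326 - (51 - 864 - 4896)) - (-13 - 23) = (326 - 1*(-5709)) - 1*(-36) = (326 + 5709) + 36 = 6035 + 36 = 6071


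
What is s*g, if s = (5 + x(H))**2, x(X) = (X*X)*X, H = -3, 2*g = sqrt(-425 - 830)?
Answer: 242*I*sqrt(1255) ≈ 8573.1*I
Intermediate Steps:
g = I*sqrt(1255)/2 (g = sqrt(-425 - 830)/2 = sqrt(-1255)/2 = (I*sqrt(1255))/2 = I*sqrt(1255)/2 ≈ 17.713*I)
x(X) = X**3 (x(X) = X**2*X = X**3)
s = 484 (s = (5 + (-3)**3)**2 = (5 - 27)**2 = (-22)**2 = 484)
s*g = 484*(I*sqrt(1255)/2) = 242*I*sqrt(1255)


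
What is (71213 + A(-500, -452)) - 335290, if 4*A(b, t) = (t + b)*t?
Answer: -156501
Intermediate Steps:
A(b, t) = t*(b + t)/4 (A(b, t) = ((t + b)*t)/4 = ((b + t)*t)/4 = (t*(b + t))/4 = t*(b + t)/4)
(71213 + A(-500, -452)) - 335290 = (71213 + (1/4)*(-452)*(-500 - 452)) - 335290 = (71213 + (1/4)*(-452)*(-952)) - 335290 = (71213 + 107576) - 335290 = 178789 - 335290 = -156501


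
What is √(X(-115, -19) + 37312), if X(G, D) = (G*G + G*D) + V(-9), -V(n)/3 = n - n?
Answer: 3*√5858 ≈ 229.61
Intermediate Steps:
V(n) = 0 (V(n) = -3*(n - n) = -3*0 = 0)
X(G, D) = G² + D*G (X(G, D) = (G*G + G*D) + 0 = (G² + D*G) + 0 = G² + D*G)
√(X(-115, -19) + 37312) = √(-115*(-19 - 115) + 37312) = √(-115*(-134) + 37312) = √(15410 + 37312) = √52722 = 3*√5858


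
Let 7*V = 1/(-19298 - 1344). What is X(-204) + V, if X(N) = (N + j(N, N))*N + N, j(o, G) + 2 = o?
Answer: 12056001383/144494 ≈ 83436.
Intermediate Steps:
j(o, G) = -2 + o
X(N) = N + N*(-2 + 2*N) (X(N) = (N + (-2 + N))*N + N = (-2 + 2*N)*N + N = N*(-2 + 2*N) + N = N + N*(-2 + 2*N))
V = -1/144494 (V = 1/(7*(-19298 - 1344)) = (⅐)/(-20642) = (⅐)*(-1/20642) = -1/144494 ≈ -6.9207e-6)
X(-204) + V = -204*(-1 + 2*(-204)) - 1/144494 = -204*(-1 - 408) - 1/144494 = -204*(-409) - 1/144494 = 83436 - 1/144494 = 12056001383/144494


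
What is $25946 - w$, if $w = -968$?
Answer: $26914$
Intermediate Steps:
$25946 - w = 25946 - -968 = 25946 + 968 = 26914$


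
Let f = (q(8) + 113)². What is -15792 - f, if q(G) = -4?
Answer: -27673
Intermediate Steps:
f = 11881 (f = (-4 + 113)² = 109² = 11881)
-15792 - f = -15792 - 1*11881 = -15792 - 11881 = -27673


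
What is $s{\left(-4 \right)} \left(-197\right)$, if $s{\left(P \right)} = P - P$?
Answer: $0$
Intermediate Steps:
$s{\left(P \right)} = 0$
$s{\left(-4 \right)} \left(-197\right) = 0 \left(-197\right) = 0$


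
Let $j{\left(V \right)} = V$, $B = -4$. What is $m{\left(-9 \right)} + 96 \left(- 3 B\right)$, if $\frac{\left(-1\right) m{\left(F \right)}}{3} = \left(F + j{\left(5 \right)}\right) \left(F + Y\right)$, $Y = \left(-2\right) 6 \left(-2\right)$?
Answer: $1332$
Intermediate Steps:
$Y = 24$ ($Y = \left(-12\right) \left(-2\right) = 24$)
$m{\left(F \right)} = - 3 \left(5 + F\right) \left(24 + F\right)$ ($m{\left(F \right)} = - 3 \left(F + 5\right) \left(F + 24\right) = - 3 \left(5 + F\right) \left(24 + F\right)$)
$m{\left(-9 \right)} + 96 \left(- 3 B\right) = \left(-360 - -783 - 3 \left(-9\right)^{2}\right) + 96 \left(\left(-3\right) \left(-4\right)\right) = \left(-360 + 783 - 243\right) + 96 \cdot 12 = \left(-360 + 783 - 243\right) + 1152 = 180 + 1152 = 1332$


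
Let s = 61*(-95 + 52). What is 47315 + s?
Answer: 44692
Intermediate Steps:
s = -2623 (s = 61*(-43) = -2623)
47315 + s = 47315 - 2623 = 44692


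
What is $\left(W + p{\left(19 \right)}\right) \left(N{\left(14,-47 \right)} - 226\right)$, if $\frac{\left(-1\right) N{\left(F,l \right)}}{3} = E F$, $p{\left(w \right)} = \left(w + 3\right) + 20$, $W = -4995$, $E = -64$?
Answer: $-12194286$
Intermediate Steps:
$p{\left(w \right)} = 23 + w$ ($p{\left(w \right)} = \left(3 + w\right) + 20 = 23 + w$)
$N{\left(F,l \right)} = 192 F$ ($N{\left(F,l \right)} = - 3 \left(- 64 F\right) = 192 F$)
$\left(W + p{\left(19 \right)}\right) \left(N{\left(14,-47 \right)} - 226\right) = \left(-4995 + \left(23 + 19\right)\right) \left(192 \cdot 14 - 226\right) = \left(-4995 + 42\right) \left(2688 - 226\right) = \left(-4953\right) 2462 = -12194286$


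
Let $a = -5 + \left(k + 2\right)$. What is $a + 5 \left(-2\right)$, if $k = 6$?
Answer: $-7$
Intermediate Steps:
$a = 3$ ($a = -5 + \left(6 + 2\right) = -5 + 8 = 3$)
$a + 5 \left(-2\right) = 3 + 5 \left(-2\right) = 3 - 10 = -7$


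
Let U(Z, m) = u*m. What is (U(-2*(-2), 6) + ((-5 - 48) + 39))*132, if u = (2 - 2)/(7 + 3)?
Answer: -1848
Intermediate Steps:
u = 0 (u = 0/10 = 0*(⅒) = 0)
U(Z, m) = 0 (U(Z, m) = 0*m = 0)
(U(-2*(-2), 6) + ((-5 - 48) + 39))*132 = (0 + ((-5 - 48) + 39))*132 = (0 + (-53 + 39))*132 = (0 - 14)*132 = -14*132 = -1848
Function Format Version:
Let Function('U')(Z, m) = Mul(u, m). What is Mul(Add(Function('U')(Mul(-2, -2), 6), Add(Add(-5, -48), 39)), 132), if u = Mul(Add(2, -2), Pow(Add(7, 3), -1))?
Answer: -1848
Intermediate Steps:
u = 0 (u = Mul(0, Pow(10, -1)) = Mul(0, Rational(1, 10)) = 0)
Function('U')(Z, m) = 0 (Function('U')(Z, m) = Mul(0, m) = 0)
Mul(Add(Function('U')(Mul(-2, -2), 6), Add(Add(-5, -48), 39)), 132) = Mul(Add(0, Add(Add(-5, -48), 39)), 132) = Mul(Add(0, Add(-53, 39)), 132) = Mul(Add(0, -14), 132) = Mul(-14, 132) = -1848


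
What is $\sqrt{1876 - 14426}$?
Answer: $5 i \sqrt{502} \approx 112.03 i$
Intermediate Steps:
$\sqrt{1876 - 14426} = \sqrt{-12550} = 5 i \sqrt{502}$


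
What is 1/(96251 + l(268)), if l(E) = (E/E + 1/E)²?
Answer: 71824/6913204185 ≈ 1.0389e-5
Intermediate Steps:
l(E) = (1 + 1/E)²
1/(96251 + l(268)) = 1/(96251 + (1 + 268)²/268²) = 1/(96251 + (1/71824)*269²) = 1/(96251 + (1/71824)*72361) = 1/(96251 + 72361/71824) = 1/(6913204185/71824) = 71824/6913204185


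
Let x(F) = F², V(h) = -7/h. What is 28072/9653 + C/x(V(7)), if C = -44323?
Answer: -427821847/9653 ≈ -44320.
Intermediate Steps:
28072/9653 + C/x(V(7)) = 28072/9653 - 44323/1² = 28072*(1/9653) - 44323/((-7*⅐)²) = 28072/9653 - 44323/((-1)²) = 28072/9653 - 44323/1 = 28072/9653 - 44323*1 = 28072/9653 - 44323 = -427821847/9653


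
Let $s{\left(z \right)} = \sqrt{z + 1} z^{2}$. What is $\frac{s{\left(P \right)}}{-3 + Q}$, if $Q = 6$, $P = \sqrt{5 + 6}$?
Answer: $\frac{11 \sqrt{1 + \sqrt{11}}}{3} \approx 7.618$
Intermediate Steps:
$P = \sqrt{11} \approx 3.3166$
$s{\left(z \right)} = z^{2} \sqrt{1 + z}$ ($s{\left(z \right)} = \sqrt{1 + z} z^{2} = z^{2} \sqrt{1 + z}$)
$\frac{s{\left(P \right)}}{-3 + Q} = \frac{\left(\sqrt{11}\right)^{2} \sqrt{1 + \sqrt{11}}}{-3 + 6} = \frac{11 \sqrt{1 + \sqrt{11}}}{3}$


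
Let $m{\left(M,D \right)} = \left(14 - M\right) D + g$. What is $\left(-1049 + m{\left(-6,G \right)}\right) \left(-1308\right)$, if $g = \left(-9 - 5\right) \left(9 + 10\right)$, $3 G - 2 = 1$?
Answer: $1693860$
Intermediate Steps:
$G = 1$ ($G = \frac{2}{3} + \frac{1}{3} \cdot 1 = \frac{2}{3} + \frac{1}{3} = 1$)
$g = -266$ ($g = \left(-14\right) 19 = -266$)
$m{\left(M,D \right)} = -266 + D \left(14 - M\right)$ ($m{\left(M,D \right)} = \left(14 - M\right) D - 266 = D \left(14 - M\right) - 266 = -266 + D \left(14 - M\right)$)
$\left(-1049 + m{\left(-6,G \right)}\right) \left(-1308\right) = \left(-1049 - \left(252 - 6\right)\right) \left(-1308\right) = \left(-1049 + \left(-266 + 14 + 6\right)\right) \left(-1308\right) = \left(-1049 - 246\right) \left(-1308\right) = \left(-1295\right) \left(-1308\right) = 1693860$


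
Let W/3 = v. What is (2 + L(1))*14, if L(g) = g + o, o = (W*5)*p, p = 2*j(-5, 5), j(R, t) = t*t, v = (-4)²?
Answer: 168042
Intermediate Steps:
v = 16
j(R, t) = t²
W = 48 (W = 3*16 = 48)
p = 50 (p = 2*5² = 2*25 = 50)
o = 12000 (o = (48*5)*50 = 240*50 = 12000)
L(g) = 12000 + g (L(g) = g + 12000 = 12000 + g)
(2 + L(1))*14 = (2 + (12000 + 1))*14 = (2 + 12001)*14 = 12003*14 = 168042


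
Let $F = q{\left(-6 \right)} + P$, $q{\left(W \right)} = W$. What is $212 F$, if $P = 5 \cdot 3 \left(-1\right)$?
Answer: $-4452$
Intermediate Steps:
$P = -15$ ($P = 15 \left(-1\right) = -15$)
$F = -21$ ($F = -6 - 15 = -21$)
$212 F = 212 \left(-21\right) = -4452$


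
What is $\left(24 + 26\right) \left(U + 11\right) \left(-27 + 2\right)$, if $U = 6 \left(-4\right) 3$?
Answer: $76250$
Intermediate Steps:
$U = -72$ ($U = \left(-24\right) 3 = -72$)
$\left(24 + 26\right) \left(U + 11\right) \left(-27 + 2\right) = \left(24 + 26\right) \left(-72 + 11\right) \left(-27 + 2\right) = 50 \left(-61\right) \left(-25\right) = \left(-3050\right) \left(-25\right) = 76250$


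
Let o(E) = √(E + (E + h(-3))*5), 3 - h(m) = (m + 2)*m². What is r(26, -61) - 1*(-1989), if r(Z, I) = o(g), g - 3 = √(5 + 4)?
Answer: 1989 + 4*√6 ≈ 1998.8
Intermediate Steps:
h(m) = 3 - m²*(2 + m) (h(m) = 3 - (m + 2)*m² = 3 - (2 + m)*m² = 3 - m²*(2 + m))
g = 6 (g = 3 + √(5 + 4) = 3 + √9 = 3 + 3 = 6)
o(E) = √(60 + 6*E) (o(E) = √(E + (E + (3 - 1*(-3)³ - 2*(-3)²))*5) = √(E + (E + (3 - 1*(-27) - 2*9))*5) = √(E + (E + (3 + 27 - 18))*5) = √(E + (E + 12)*5) = √(E + (12 + E)*5) = √(E + (60 + 5*E)) = √(60 + 6*E))
r(Z, I) = 4*√6 (r(Z, I) = √(60 + 6*6) = √(60 + 36) = √96 = 4*√6)
r(26, -61) - 1*(-1989) = 4*√6 - 1*(-1989) = 4*√6 + 1989 = 1989 + 4*√6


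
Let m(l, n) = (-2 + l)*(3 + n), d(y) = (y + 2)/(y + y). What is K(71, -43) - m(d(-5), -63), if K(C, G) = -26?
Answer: -128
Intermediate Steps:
d(y) = (2 + y)/(2*y) (d(y) = (2 + y)/((2*y)) = (2 + y)*(1/(2*y)) = (2 + y)/(2*y))
K(71, -43) - m(d(-5), -63) = -26 - (-6 - 2*(-63) + 3*((1/2)*(2 - 5)/(-5)) + ((1/2)*(2 - 5)/(-5))*(-63)) = -26 - (-6 + 126 + 3*((1/2)*(-1/5)*(-3)) + ((1/2)*(-1/5)*(-3))*(-63)) = -26 - (-6 + 126 + 3*(3/10) + (3/10)*(-63)) = -26 - (-6 + 126 + 9/10 - 189/10) = -26 - 1*102 = -26 - 102 = -128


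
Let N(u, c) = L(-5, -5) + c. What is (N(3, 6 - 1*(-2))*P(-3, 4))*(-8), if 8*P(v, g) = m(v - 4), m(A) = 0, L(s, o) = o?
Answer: 0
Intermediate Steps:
P(v, g) = 0 (P(v, g) = (⅛)*0 = 0)
N(u, c) = -5 + c
(N(3, 6 - 1*(-2))*P(-3, 4))*(-8) = ((-5 + (6 - 1*(-2)))*0)*(-8) = ((-5 + (6 + 2))*0)*(-8) = ((-5 + 8)*0)*(-8) = (3*0)*(-8) = 0*(-8) = 0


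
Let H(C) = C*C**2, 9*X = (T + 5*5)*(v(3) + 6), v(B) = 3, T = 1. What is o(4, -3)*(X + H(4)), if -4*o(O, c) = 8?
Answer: -180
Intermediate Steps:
o(O, c) = -2 (o(O, c) = -1/4*8 = -2)
X = 26 (X = ((1 + 5*5)*(3 + 6))/9 = ((1 + 25)*9)/9 = (26*9)/9 = (1/9)*234 = 26)
H(C) = C**3
o(4, -3)*(X + H(4)) = -2*(26 + 4**3) = -2*(26 + 64) = -2*90 = -180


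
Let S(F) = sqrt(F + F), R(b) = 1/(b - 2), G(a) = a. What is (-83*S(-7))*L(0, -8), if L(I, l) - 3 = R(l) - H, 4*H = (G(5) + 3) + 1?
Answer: -1079*I*sqrt(14)/20 ≈ -201.86*I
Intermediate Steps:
R(b) = 1/(-2 + b)
H = 9/4 (H = ((5 + 3) + 1)/4 = (8 + 1)/4 = (1/4)*9 = 9/4 ≈ 2.2500)
S(F) = sqrt(2)*sqrt(F) (S(F) = sqrt(2*F) = sqrt(2)*sqrt(F))
L(I, l) = 3/4 + 1/(-2 + l) (L(I, l) = 3 + (1/(-2 + l) - 1*9/4) = 3 + (1/(-2 + l) - 9/4) = 3 + (-9/4 + 1/(-2 + l)) = 3/4 + 1/(-2 + l))
(-83*S(-7))*L(0, -8) = (-83*sqrt(2)*sqrt(-7))*((-2 + 3*(-8))/(4*(-2 - 8))) = (-83*sqrt(2)*I*sqrt(7))*((1/4)*(-2 - 24)/(-10)) = (-83*I*sqrt(14))*((1/4)*(-1/10)*(-26)) = -83*I*sqrt(14)*(13/20) = -1079*I*sqrt(14)/20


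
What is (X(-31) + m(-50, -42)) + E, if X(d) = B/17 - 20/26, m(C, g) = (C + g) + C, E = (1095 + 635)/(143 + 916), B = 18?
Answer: -32783432/234039 ≈ -140.08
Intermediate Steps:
E = 1730/1059 ≈ 1.6336
m(C, g) = g + 2*C
X(d) = 64/221 (X(d) = 18/17 - 20/26 = 18*(1/17) - 20*1/26 = 18/17 - 10/13 = 64/221)
(X(-31) + m(-50, -42)) + E = (64/221 + (-42 + 2*(-50))) + 1730/1059 = (64/221 + (-42 - 100)) + 1730/1059 = (64/221 - 142) + 1730/1059 = -31318/221 + 1730/1059 = -32783432/234039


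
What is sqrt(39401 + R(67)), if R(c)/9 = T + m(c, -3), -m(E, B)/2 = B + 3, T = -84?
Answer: sqrt(38645) ≈ 196.58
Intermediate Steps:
m(E, B) = -6 - 2*B (m(E, B) = -2*(B + 3) = -2*(3 + B) = -6 - 2*B)
R(c) = -756 (R(c) = 9*(-84 + (-6 - 2*(-3))) = 9*(-84 + (-6 + 6)) = 9*(-84 + 0) = 9*(-84) = -756)
sqrt(39401 + R(67)) = sqrt(39401 - 756) = sqrt(38645)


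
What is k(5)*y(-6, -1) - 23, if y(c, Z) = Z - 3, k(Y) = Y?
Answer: -43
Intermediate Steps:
y(c, Z) = -3 + Z
k(5)*y(-6, -1) - 23 = 5*(-3 - 1) - 23 = 5*(-4) - 23 = -20 - 23 = -43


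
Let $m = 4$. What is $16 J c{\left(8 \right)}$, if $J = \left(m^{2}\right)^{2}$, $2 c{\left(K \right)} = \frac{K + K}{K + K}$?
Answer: $2048$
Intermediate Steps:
$c{\left(K \right)} = \frac{1}{2}$ ($c{\left(K \right)} = \frac{\left(K + K\right) \frac{1}{K + K}}{2} = \frac{2 K \frac{1}{2 K}}{2} = \frac{1}{2} \cdot 1 = \frac{1}{2}$)
$J = 256$ ($J = \left(4^{2}\right)^{2} = 16^{2} = 256$)
$16 J c{\left(8 \right)} = 16 \cdot 256 \cdot \frac{1}{2} = 4096 \cdot \frac{1}{2} = 2048$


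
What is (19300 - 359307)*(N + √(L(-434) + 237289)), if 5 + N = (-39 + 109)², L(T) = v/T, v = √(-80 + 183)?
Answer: -1664334265 - 340007*√(44694806884 - 434*√103)/434 ≈ -1.8300e+9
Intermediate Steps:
v = √103 ≈ 10.149
L(T) = √103/T
N = 4895 (N = -5 + (-39 + 109)² = -5 + 70² = -5 + 4900 = 4895)
(19300 - 359307)*(N + √(L(-434) + 237289)) = (19300 - 359307)*(4895 + √(√103/(-434) + 237289)) = -340007*(4895 + √(√103*(-1/434) + 237289)) = -340007*(4895 + √(-√103/434 + 237289)) = -340007*(4895 + √(237289 - √103/434)) = -1664334265 - 340007*√(237289 - √103/434)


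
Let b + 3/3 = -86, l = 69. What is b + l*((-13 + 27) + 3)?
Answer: 1086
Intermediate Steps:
b = -87 (b = -1 - 86 = -87)
b + l*((-13 + 27) + 3) = -87 + 69*((-13 + 27) + 3) = -87 + 69*(14 + 3) = -87 + 69*17 = -87 + 1173 = 1086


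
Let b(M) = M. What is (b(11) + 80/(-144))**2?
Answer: 8836/81 ≈ 109.09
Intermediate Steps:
(b(11) + 80/(-144))**2 = (11 + 80/(-144))**2 = (11 + 80*(-1/144))**2 = (11 - 5/9)**2 = (94/9)**2 = 8836/81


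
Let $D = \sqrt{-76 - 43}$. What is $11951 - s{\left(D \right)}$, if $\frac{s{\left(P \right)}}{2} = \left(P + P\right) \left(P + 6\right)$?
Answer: $12427 - 24 i \sqrt{119} \approx 12427.0 - 261.81 i$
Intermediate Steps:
$D = i \sqrt{119}$ ($D = \sqrt{-119} = i \sqrt{119} \approx 10.909 i$)
$s{\left(P \right)} = 4 P \left(6 + P\right)$ ($s{\left(P \right)} = 2 \left(P + P\right) \left(P + 6\right) = 2 \cdot 2 P \left(6 + P\right) = 4 P \left(6 + P\right)$)
$11951 - s{\left(D \right)} = 11951 - 4 i \sqrt{119} \left(6 + i \sqrt{119}\right)$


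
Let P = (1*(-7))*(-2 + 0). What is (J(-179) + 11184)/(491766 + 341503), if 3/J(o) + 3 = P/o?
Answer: 6161847/459131219 ≈ 0.013421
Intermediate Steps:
P = 14 (P = -7*(-2) = 14)
J(o) = 3/(-3 + 14/o)
(J(-179) + 11184)/(491766 + 341503) = (-3*(-179)/(-14 + 3*(-179)) + 11184)/(491766 + 341503) = (-3*(-179)/(-14 - 537) + 11184)/833269 = (-3*(-179)/(-551) + 11184)*(1/833269) = (-3*(-179)*(-1/551) + 11184)*(1/833269) = (-537/551 + 11184)*(1/833269) = (6161847/551)*(1/833269) = 6161847/459131219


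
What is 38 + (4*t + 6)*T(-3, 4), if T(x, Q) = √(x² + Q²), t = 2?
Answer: 108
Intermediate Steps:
T(x, Q) = √(Q² + x²)
38 + (4*t + 6)*T(-3, 4) = 38 + (4*2 + 6)*√(4² + (-3)²) = 38 + (8 + 6)*√(16 + 9) = 38 + 14*√25 = 38 + 14*5 = 38 + 70 = 108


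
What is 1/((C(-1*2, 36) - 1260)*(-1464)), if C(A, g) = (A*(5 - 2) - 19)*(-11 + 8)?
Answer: 1/1734840 ≈ 5.7642e-7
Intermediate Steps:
C(A, g) = 57 - 9*A (C(A, g) = (A*3 - 19)*(-3) = (3*A - 19)*(-3) = (-19 + 3*A)*(-3) = 57 - 9*A)
1/((C(-1*2, 36) - 1260)*(-1464)) = 1/(((57 - (-9)*2) - 1260)*(-1464)) = 1/(((57 - 9*(-2)) - 1260)*(-1464)) = 1/(((57 + 18) - 1260)*(-1464)) = 1/((75 - 1260)*(-1464)) = 1/(-1185*(-1464)) = 1/1734840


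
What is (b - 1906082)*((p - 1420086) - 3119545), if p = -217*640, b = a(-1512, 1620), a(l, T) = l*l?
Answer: -1778124247682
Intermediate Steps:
a(l, T) = l²
b = 2286144 (b = (-1512)² = 2286144)
p = -138880
(b - 1906082)*((p - 1420086) - 3119545) = (2286144 - 1906082)*((-138880 - 1420086) - 3119545) = 380062*(-1558966 - 3119545) = 380062*(-4678511) = -1778124247682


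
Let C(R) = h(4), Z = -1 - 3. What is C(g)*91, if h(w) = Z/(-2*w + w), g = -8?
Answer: 91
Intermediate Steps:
Z = -4
h(w) = 4/w (h(w) = -4/(-2*w + w) = -4*(-1/w) = -(-4)/w = 4/w)
C(R) = 1 (C(R) = 4/4 = 4*(1/4) = 1)
C(g)*91 = 1*91 = 91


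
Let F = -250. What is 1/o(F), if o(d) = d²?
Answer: 1/62500 ≈ 1.6000e-5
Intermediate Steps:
1/o(F) = 1/((-250)²) = 1/62500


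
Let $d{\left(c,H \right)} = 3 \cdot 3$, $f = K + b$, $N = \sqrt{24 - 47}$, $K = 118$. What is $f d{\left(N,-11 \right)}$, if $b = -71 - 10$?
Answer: $333$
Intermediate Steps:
$b = -81$ ($b = -71 - 10 = -81$)
$N = i \sqrt{23}$ ($N = \sqrt{-23} = i \sqrt{23} \approx 4.7958 i$)
$f = 37$ ($f = 118 - 81 = 37$)
$d{\left(c,H \right)} = 9$
$f d{\left(N,-11 \right)} = 37 \cdot 9 = 333$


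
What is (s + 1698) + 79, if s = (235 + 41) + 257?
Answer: 2310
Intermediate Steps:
s = 533 (s = 276 + 257 = 533)
(s + 1698) + 79 = (533 + 1698) + 79 = 2231 + 79 = 2310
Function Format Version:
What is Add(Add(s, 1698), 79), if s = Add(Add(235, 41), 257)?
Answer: 2310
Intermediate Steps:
s = 533 (s = Add(276, 257) = 533)
Add(Add(s, 1698), 79) = Add(Add(533, 1698), 79) = Add(2231, 79) = 2310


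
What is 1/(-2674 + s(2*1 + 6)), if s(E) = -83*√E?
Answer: -1337/3547582 + 83*√2/3547582 ≈ -0.00034379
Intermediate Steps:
1/(-2674 + s(2*1 + 6)) = 1/(-2674 - 83*√(2*1 + 6)) = 1/(-2674 - 83*√(2 + 6)) = 1/(-2674 - 166*√2)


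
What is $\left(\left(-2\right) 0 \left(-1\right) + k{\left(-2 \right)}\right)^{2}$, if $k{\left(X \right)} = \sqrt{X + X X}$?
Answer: $2$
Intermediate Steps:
$k{\left(X \right)} = \sqrt{X + X^{2}}$
$\left(\left(-2\right) 0 \left(-1\right) + k{\left(-2 \right)}\right)^{2} = \left(\left(-2\right) 0 \left(-1\right) + \sqrt{- 2 \left(1 - 2\right)}\right)^{2} = \left(0 \left(-1\right) + \sqrt{\left(-2\right) \left(-1\right)}\right)^{2} = \left(0 + \sqrt{2}\right)^{2} = \left(\sqrt{2}\right)^{2} = 2$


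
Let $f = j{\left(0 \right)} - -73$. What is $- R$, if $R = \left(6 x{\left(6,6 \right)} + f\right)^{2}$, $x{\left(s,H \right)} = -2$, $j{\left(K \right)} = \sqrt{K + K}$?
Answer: $-3721$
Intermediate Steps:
$j{\left(K \right)} = \sqrt{2} \sqrt{K}$ ($j{\left(K \right)} = \sqrt{2 K} = \sqrt{2} \sqrt{K}$)
$f = 73$ ($f = \sqrt{2} \sqrt{0} - -73 = \sqrt{2} \cdot 0 + 73 = 0 + 73 = 73$)
$R = 3721$ ($R = \left(6 \left(-2\right) + 73\right)^{2} = \left(-12 + 73\right)^{2} = 61^{2} = 3721$)
$- R = \left(-1\right) 3721 = -3721$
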